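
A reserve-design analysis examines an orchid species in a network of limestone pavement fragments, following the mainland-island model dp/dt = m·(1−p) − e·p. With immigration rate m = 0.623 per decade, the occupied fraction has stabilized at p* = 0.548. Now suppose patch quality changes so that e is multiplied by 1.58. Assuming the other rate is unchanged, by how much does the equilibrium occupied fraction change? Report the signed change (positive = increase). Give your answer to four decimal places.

Balance m(1−p*) = e·p* gives e = m(1−p*)/p* = 0.623×0.45200/0.54800 = 0.51386.
New p* = m/(m+e) = 0.62300/(0.62300+0.81190) = 0.43418.
Δp* = 0.43418 − 0.54800 = -0.11382.

-0.1138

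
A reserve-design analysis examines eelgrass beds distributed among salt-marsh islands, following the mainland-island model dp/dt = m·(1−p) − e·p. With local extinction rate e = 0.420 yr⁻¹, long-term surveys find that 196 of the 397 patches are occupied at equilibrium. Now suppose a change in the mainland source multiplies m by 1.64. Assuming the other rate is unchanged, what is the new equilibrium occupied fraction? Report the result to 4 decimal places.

Observed p* = 196/397 = 0.49370.
Balance m(1−p*) = e·p* gives m = e·p*/(1−p*) = 0.420×0.49370/0.50630 = 0.40955.
New p* = m/(m+e) = 0.67166/(0.67166+0.42000) = 0.61526.

0.6153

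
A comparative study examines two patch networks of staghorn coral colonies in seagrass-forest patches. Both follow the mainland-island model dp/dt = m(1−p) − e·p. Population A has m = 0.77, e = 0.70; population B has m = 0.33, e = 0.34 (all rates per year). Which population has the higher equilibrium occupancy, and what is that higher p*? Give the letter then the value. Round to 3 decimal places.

A: p*_A = m/(m+e) = 0.77/1.4700 = 0.5238.
B: p*_B = 0.33/0.6700 = 0.4925.
A is higher at 0.5238.

A, 0.524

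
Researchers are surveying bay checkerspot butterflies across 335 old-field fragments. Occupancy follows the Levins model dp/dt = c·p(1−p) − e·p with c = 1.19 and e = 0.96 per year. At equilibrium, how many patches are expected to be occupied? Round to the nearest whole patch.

p* = 1 − e/c = 1 − 0.96/1.19 = 0.1933.
Expected occupied patches = N × p* = 335 × 0.1933 = 64.75 ≈ 65.

65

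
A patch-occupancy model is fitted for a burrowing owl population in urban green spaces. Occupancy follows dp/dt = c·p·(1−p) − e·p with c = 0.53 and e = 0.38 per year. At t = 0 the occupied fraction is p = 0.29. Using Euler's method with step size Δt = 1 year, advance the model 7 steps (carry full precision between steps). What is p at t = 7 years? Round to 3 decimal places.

0.285

Update rule: p ← p + [c·p·(1−p) − e·p]·Δt with Δt = 1.
  1  |  dp/dt·Δt = -0.001073  |  p_1 = 0.288927
  2  |  dp/dt·Δt = -0.000905  |  p_2 = 0.288022
  3  |  dp/dt·Δt = -0.000764  |  p_3 = 0.287259
  4  |  dp/dt·Δt = -0.000645  |  p_4 = 0.286613
  5  |  dp/dt·Δt = -0.000546  |  p_5 = 0.286067
  6  |  dp/dt·Δt = -0.000462  |  p_6 = 0.285605
  7  |  dp/dt·Δt = -0.000391  |  p_7 = 0.285213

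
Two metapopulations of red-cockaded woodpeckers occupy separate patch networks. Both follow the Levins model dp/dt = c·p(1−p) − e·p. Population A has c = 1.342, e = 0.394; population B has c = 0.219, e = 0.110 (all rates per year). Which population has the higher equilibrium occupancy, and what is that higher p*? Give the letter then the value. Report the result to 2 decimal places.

A, 0.71

A: p*_A = 1 − 0.394/1.342 = 0.7064.
B: p*_B = 1 − 0.110/0.219 = 0.4977.
A is higher at 0.7064.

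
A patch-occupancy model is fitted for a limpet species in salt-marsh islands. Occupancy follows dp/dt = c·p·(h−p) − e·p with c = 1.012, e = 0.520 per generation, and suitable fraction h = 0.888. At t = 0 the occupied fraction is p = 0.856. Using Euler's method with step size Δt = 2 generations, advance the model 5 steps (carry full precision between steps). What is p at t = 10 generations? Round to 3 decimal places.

Update rule: p ← p + [c·p·(h−p) − e·p]·Δt with Δt = 2.
  1  |  dp/dt·Δt = -0.834799  |  p_1 = 0.021201
  2  |  dp/dt·Δt = +0.015146  |  p_2 = 0.036348
  3  |  dp/dt·Δt = +0.024853  |  p_3 = 0.061200
  4  |  dp/dt·Δt = +0.038767  |  p_4 = 0.099967
  5  |  dp/dt·Δt = +0.055480  |  p_5 = 0.155447

0.155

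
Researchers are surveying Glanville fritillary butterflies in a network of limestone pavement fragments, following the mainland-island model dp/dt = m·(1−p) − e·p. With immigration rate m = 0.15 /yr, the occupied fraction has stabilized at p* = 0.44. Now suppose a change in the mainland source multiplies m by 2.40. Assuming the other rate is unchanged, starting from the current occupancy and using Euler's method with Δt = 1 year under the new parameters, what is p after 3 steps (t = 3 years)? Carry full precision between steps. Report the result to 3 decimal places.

Balance m(1−p*) = e·p* gives e = m(1−p*)/p* = 0.15×0.56000/0.44000 = 0.19091.
Starting from p₀ = 0.44000; update p ← p + (dp/dt)·Δt with the new parameters.
  1  |  dp/dt·Δt = +0.117600  |  p_1 = 0.557600
  2  |  dp/dt·Δt = +0.052813  |  p_2 = 0.610413
  3  |  dp/dt·Δt = +0.023718  |  p_3 = 0.634131

0.634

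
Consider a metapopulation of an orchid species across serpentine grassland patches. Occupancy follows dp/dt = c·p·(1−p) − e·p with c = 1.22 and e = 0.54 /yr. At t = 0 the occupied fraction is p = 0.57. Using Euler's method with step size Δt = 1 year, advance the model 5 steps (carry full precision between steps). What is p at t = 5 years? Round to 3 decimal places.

Update rule: p ← p + [c·p·(1−p) − e·p]·Δt with Δt = 1.
t = 1: p = 0.57000 + (-0.00878) = 0.56122
t = 2: p = 0.56122 + (-0.00263) = 0.55859
t = 3: p = 0.55859 + (-0.00083) = 0.55776
t = 4: p = 0.55776 + (-0.00026) = 0.55750
t = 5: p = 0.55750 + (-0.00008) = 0.55742

0.557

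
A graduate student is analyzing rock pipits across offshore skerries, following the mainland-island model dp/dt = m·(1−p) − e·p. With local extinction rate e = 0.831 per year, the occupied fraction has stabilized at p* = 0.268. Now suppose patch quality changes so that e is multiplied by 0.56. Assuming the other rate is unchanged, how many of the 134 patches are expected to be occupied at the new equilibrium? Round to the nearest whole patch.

Balance m(1−p*) = e·p* gives m = e·p*/(1−p*) = 0.831×0.26800/0.73200 = 0.30425.
New p* = m/(m+e) = 0.30425/(0.30425+0.46536) = 0.39533.
Expected occupied = 134 × 0.39533 = 52.97 ≈ 53.

53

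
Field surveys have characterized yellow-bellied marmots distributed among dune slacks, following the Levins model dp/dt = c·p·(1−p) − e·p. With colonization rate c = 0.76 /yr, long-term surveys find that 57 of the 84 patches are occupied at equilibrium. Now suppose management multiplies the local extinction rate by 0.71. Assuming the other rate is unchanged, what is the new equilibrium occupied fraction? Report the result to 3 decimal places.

Observed p* = 57/84 = 0.67857.
Balance c(1−p*) = e gives e = 0.76×(1 − 0.67857) = 0.24429.
New p* = 1 − e/c = 1 − 0.17345/0.76000 = 0.77178.

0.772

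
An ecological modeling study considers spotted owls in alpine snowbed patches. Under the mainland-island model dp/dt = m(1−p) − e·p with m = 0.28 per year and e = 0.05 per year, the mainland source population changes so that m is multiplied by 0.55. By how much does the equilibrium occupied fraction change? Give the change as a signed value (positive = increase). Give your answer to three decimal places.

-0.094

Before: p* = 0.28/(0.28+0.05) = 0.8485.
After: m = 0.154, e = 0.05; p* = 0.154/0.2040 = 0.7549.
Δp* = 0.7549 − 0.8485 = -0.0936.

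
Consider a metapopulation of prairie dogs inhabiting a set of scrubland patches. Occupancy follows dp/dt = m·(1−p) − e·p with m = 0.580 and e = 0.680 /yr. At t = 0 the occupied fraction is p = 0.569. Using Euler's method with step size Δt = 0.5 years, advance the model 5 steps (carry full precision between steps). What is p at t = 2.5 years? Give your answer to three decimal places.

0.461

Update rule: p ← p + [m·(1−p) − e·p]·Δt with Δt = 0.5.
step 1: Δp = -0.06847, p = 0.50053
step 2: Δp = -0.02533, p = 0.47520
step 3: Δp = -0.00937, p = 0.46582
step 4: Δp = -0.00347, p = 0.46235
step 5: Δp = -0.00128, p = 0.46107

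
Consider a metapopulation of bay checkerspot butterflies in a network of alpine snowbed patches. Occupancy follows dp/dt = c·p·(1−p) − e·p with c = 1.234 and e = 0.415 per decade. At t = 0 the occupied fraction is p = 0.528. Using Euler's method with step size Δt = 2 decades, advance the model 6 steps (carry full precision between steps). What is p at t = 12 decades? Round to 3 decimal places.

0.659

Update rule: p ← p + [c·p·(1−p) − e·p]·Δt with Δt = 2.
  1  |  dp/dt·Δt = +0.176825  |  p_1 = 0.704825
  2  |  dp/dt·Δt = -0.071546  |  p_2 = 0.633279
  3  |  dp/dt·Δt = +0.047538  |  p_3 = 0.680817
  4  |  dp/dt·Δt = -0.028770  |  p_4 = 0.652048
  5  |  dp/dt·Δt = +0.018744  |  p_5 = 0.670792
  6  |  dp/dt·Δt = -0.011748  |  p_6 = 0.659044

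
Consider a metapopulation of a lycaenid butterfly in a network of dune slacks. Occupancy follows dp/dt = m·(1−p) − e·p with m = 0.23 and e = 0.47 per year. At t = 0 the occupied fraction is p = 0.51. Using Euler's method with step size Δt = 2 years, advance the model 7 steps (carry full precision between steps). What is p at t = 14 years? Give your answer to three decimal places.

Update rule: p ← p + [m·(1−p) − e·p]·Δt with Δt = 2.
t = 2: p = 0.51000 + (-0.25400) = 0.25600
t = 4: p = 0.25600 + (+0.10160) = 0.35760
t = 6: p = 0.35760 + (-0.04064) = 0.31696
t = 8: p = 0.31696 + (+0.01626) = 0.33322
t = 10: p = 0.33322 + (-0.00650) = 0.32671
t = 12: p = 0.32671 + (+0.00260) = 0.32931
t = 14: p = 0.32931 + (-0.00104) = 0.32827

0.328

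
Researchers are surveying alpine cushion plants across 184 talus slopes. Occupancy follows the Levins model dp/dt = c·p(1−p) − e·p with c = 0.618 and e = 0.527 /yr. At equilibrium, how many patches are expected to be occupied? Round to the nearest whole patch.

p* = 1 − e/c = 1 − 0.527/0.618 = 0.1472.
Expected occupied patches = N × p* = 184 × 0.1472 = 27.09 ≈ 27.

27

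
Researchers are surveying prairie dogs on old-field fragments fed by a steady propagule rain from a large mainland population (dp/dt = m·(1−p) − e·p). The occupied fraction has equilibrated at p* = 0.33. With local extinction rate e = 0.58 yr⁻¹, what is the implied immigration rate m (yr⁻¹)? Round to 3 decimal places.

At equilibrium m(1−p*) = e·p*, so m = e·p*/(1−p*).
m = 0.58 × 0.33 / 0.6700 = 0.1914/0.6700 = 0.2857.

0.286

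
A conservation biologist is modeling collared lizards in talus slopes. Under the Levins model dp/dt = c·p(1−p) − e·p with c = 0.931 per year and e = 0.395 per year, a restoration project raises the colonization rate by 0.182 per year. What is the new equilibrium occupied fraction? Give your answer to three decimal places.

0.645

Before: p* = 1 − 0.395/0.931 = 0.5757.
After the change, c = 1.113, e = 0.395, so p* = 1 − 0.395/1.113 = 0.6451.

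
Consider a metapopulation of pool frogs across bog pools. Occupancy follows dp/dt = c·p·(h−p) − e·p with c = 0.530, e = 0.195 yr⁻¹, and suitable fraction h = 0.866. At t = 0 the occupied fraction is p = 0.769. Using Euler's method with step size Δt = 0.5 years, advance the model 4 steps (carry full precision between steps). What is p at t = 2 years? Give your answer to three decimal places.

0.617

Update rule: p ← p + [c·p·(h−p) − e·p]·Δt with Δt = 0.5.
p: 0.76900 → 0.71379  (Δp = -0.05521)
p: 0.71379 → 0.67299  (Δp = -0.04080)
p: 0.67299 → 0.64179  (Δp = -0.03119)
p: 0.64179 → 0.61735  (Δp = -0.02444)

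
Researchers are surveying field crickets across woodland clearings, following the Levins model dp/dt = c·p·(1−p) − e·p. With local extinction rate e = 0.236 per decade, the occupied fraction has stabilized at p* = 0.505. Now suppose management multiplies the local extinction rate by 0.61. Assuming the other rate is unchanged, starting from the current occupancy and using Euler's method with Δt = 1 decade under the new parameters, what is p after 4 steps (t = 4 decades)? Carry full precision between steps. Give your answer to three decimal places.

0.643

Balance c(1−p*) = e gives c = e/(1 − 0.50500) = 0.236/0.49500 = 0.47677.
Starting from p₀ = 0.50500; update p ← p + (dp/dt)·Δt with the new parameters.
t = 1: p = 0.50500 + (+0.04648) = 0.55148
t = 2: p = 0.55148 + (+0.03854) = 0.59002
t = 3: p = 0.59002 + (+0.03039) = 0.62041
t = 4: p = 0.62041 + (+0.02297) = 0.64337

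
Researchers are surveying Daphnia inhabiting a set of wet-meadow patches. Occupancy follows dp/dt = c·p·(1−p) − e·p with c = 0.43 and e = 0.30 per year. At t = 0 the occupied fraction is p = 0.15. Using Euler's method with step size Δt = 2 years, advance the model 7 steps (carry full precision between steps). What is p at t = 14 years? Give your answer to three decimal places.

Update rule: p ← p + [c·p·(1−p) − e·p]·Δt with Δt = 2.
step 1: Δp = +0.01965, p = 0.16965
step 2: Δp = +0.01936, p = 0.18901
step 3: Δp = +0.01842, p = 0.20743
step 4: Δp = +0.01693, p = 0.22436
step 5: Δp = +0.01504, p = 0.23940
step 6: Δp = +0.01296, p = 0.25235
step 7: Δp = +0.01084, p = 0.26320

0.263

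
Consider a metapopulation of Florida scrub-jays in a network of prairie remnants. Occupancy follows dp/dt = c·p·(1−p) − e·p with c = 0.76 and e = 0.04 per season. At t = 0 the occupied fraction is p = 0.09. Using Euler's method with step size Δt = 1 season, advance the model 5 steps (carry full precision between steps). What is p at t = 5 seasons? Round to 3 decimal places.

Update rule: p ← p + [c·p·(1−p) − e·p]·Δt with Δt = 1.
p: 0.09000 → 0.14864  (Δp = +0.05864)
p: 0.14864 → 0.23888  (Δp = +0.09023)
p: 0.23888 → 0.36750  (Δp = +0.12862)
p: 0.36750 → 0.52946  (Δp = +0.16196)
p: 0.52946 → 0.69762  (Δp = +0.16816)

0.698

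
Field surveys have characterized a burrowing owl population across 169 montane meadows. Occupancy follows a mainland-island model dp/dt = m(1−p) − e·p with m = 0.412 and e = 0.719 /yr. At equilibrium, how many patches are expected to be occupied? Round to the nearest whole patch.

p* = m/(m+e) = 0.412/1.1310 = 0.3643.
Expected occupied patches = N × p* = 169 × 0.3643 = 61.56 ≈ 62.

62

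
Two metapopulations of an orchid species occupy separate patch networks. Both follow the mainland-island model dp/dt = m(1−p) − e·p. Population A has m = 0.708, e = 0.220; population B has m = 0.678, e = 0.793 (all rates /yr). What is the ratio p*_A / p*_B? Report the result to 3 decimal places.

1.655

A: p*_A = m/(m+e) = 0.708/0.9280 = 0.7629.
B: p*_B = 0.678/1.4710 = 0.4609.
p*_A / p*_B = 0.7629/0.4609 = 1.6553.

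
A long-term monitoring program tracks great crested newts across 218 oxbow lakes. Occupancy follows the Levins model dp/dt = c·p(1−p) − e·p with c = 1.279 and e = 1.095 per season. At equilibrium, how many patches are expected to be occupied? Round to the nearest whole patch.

p* = 1 − e/c = 1 − 1.095/1.279 = 0.1439.
Expected occupied patches = N × p* = 218 × 0.1439 = 31.36 ≈ 31.

31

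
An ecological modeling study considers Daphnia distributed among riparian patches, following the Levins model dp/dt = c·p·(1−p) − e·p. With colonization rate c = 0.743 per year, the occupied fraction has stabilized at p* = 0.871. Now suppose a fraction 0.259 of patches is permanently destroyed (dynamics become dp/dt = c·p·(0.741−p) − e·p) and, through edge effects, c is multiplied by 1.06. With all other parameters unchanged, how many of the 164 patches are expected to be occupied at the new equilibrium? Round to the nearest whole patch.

102

Balance c(1−p*) = e gives e = 0.743×(1 − 0.87100) = 0.09585.
New p* = 0.741 − e/c = 0.741 − 0.09585/0.78758 = 0.61930.
Expected occupied = 164 × 0.61930 = 101.57 ≈ 102.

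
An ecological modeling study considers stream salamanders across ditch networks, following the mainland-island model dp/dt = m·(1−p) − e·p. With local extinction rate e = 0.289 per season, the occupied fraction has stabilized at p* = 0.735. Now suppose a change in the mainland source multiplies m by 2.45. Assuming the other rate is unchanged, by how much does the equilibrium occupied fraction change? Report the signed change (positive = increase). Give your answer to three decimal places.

0.137

Balance m(1−p*) = e·p* gives m = e·p*/(1−p*) = 0.289×0.73500/0.26500 = 0.80157.
New p* = m/(m+e) = 1.96385/(1.96385+0.28900) = 0.87172.
Δp* = 0.87172 − 0.73500 = +0.13672.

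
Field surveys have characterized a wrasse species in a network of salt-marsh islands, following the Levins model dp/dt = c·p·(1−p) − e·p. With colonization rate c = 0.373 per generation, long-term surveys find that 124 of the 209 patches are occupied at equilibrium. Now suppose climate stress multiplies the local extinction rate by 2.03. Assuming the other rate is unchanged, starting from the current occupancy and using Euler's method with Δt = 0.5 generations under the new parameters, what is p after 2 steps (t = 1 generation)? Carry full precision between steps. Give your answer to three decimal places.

0.509

Observed p* = 124/209 = 0.59330.
Balance c(1−p*) = e gives e = 0.373×(1 − 0.59330) = 0.15170.
Starting from p₀ = 0.59330; update p ← p + (dp/dt)·Δt with the new parameters.
  1  |  dp/dt·Δt = -0.046352  |  p_1 = 0.546950
  2  |  dp/dt·Δt = -0.038002  |  p_2 = 0.508948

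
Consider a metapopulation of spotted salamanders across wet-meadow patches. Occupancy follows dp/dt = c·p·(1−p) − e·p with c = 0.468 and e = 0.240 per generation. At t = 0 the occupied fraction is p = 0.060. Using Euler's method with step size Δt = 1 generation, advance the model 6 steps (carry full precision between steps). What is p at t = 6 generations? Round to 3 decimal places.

Update rule: p ← p + [c·p·(1−p) − e·p]·Δt with Δt = 1.
t = 1: p = 0.06000 + (+0.01200) = 0.07200
t = 2: p = 0.07200 + (+0.01399) = 0.08598
t = 3: p = 0.08598 + (+0.01614) = 0.10213
t = 4: p = 0.10213 + (+0.01840) = 0.12053
t = 5: p = 0.12053 + (+0.02068) = 0.14121
t = 6: p = 0.14121 + (+0.02286) = 0.16408

0.164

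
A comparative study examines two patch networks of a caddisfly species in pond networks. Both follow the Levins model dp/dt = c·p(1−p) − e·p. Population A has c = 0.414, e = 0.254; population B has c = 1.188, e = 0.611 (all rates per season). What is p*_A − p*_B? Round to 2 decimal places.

A: p*_A = 1 − 0.254/0.414 = 0.3865.
B: p*_B = 1 − 0.611/1.188 = 0.4857.
p*_A − p*_B = 0.3865 − 0.4857 = -0.0992.

-0.10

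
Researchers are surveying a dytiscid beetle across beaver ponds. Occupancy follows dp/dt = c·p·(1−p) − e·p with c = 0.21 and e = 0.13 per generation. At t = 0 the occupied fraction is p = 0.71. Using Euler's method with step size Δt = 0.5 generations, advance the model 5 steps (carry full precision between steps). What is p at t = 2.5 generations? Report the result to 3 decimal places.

Update rule: p ← p + [c·p·(1−p) − e·p]·Δt with Δt = 0.5.
t = 0.5: p = 0.71000 + (-0.02453) = 0.68547
t = 1: p = 0.68547 + (-0.02192) = 0.66355
t = 1.5: p = 0.66355 + (-0.01969) = 0.64386
t = 2: p = 0.64386 + (-0.01777) = 0.62609
t = 2.5: p = 0.62609 + (-0.01612) = 0.60997

0.610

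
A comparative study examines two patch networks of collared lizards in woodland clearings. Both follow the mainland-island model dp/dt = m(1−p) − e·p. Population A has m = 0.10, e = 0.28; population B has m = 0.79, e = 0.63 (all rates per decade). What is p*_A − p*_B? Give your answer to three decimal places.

-0.293

A: p*_A = m/(m+e) = 0.10/0.3800 = 0.2632.
B: p*_B = 0.79/1.4200 = 0.5563.
p*_A − p*_B = 0.2632 − 0.5563 = -0.2932.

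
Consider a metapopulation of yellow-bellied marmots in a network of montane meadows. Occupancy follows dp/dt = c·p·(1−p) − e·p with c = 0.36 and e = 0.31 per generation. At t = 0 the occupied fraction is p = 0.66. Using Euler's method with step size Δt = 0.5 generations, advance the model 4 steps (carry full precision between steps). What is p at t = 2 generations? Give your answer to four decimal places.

0.4744

Update rule: p ← p + [c·p·(1−p) − e·p]·Δt with Δt = 0.5.
p: 0.66000 → 0.59809  (Δp = -0.06191)
p: 0.59809 → 0.54866  (Δp = -0.04944)
p: 0.54866 → 0.50819  (Δp = -0.04047)
p: 0.50819 → 0.47441  (Δp = -0.03378)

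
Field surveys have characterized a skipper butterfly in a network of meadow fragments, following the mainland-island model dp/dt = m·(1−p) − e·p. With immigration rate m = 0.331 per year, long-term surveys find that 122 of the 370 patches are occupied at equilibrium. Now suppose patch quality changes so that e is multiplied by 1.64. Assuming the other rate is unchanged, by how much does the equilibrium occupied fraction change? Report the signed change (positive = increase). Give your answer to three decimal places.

-0.099

Observed p* = 122/370 = 0.32973.
Balance m(1−p*) = e·p* gives e = m(1−p*)/p* = 0.331×0.67027/0.32973 = 0.67285.
New p* = m/(m+e) = 0.33100/(0.33100+1.10347) = 0.23075.
Δp* = 0.23075 − 0.32973 = -0.09898.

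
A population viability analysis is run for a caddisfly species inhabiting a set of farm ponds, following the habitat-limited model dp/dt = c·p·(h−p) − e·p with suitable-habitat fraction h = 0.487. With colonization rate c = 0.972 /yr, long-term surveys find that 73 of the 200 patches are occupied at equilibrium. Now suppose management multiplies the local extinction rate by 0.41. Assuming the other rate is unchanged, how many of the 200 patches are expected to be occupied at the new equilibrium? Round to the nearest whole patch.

87

Observed p* = 73/200 = 0.36500.
Balance c(h−p*) = e gives e = 0.972×(0.487 − 0.36500) = 0.11858.
New p* = 0.487 − e/c = 0.487 − 0.04862/0.97200 = 0.43698.
Expected occupied = 200 × 0.43698 = 87.40 ≈ 87.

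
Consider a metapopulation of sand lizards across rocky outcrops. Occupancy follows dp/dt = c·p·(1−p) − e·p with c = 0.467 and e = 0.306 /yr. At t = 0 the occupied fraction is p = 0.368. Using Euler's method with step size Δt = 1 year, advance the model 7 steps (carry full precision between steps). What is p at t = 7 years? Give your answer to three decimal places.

0.351

Update rule: p ← p + [c·p·(1−p) − e·p]·Δt with Δt = 1.
p: 0.36800 → 0.36400  (Δp = -0.00400)
p: 0.36400 → 0.36073  (Δp = -0.00327)
p: 0.36073 → 0.35804  (Δp = -0.00269)
p: 0.35804 → 0.35582  (Δp = -0.00222)
p: 0.35582 → 0.35398  (Δp = -0.00184)
p: 0.35398 → 0.35246  (Δp = -0.00153)
p: 0.35246 → 0.35119  (Δp = -0.00127)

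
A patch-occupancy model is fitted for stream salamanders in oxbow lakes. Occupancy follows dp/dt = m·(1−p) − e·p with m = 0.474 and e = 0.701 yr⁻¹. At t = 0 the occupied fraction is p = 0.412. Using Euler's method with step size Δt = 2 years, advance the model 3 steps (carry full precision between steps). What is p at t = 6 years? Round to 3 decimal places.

0.382

Update rule: p ← p + [m·(1−p) − e·p]·Δt with Δt = 2.
p: 0.41200 → 0.39180  (Δp = -0.02020)
p: 0.39180 → 0.41907  (Δp = +0.02727)
p: 0.41907 → 0.38226  (Δp = -0.03681)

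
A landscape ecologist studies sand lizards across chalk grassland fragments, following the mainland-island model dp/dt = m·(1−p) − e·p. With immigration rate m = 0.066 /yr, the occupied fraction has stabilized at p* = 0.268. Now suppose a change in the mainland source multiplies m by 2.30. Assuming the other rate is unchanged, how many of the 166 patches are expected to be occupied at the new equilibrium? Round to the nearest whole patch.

Balance m(1−p*) = e·p* gives e = m(1−p*)/p* = 0.066×0.73200/0.26800 = 0.18027.
New p* = m/(m+e) = 0.15180/(0.15180+0.18027) = 0.45713.
Expected occupied = 166 × 0.45713 = 75.88 ≈ 76.

76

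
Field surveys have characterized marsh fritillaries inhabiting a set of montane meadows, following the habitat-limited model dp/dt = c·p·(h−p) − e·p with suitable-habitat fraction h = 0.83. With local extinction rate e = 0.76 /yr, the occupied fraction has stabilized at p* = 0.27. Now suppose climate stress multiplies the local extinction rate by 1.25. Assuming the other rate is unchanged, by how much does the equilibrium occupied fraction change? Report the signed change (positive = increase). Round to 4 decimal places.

Balance c(h−p*) = e gives c = e/(0.83 − 0.27000) = 0.76/0.56000 = 1.35714.
New p* = 0.83 − e/c = 0.83 − 0.95000/1.35714 = 0.13000.
Δp* = 0.13000 − 0.27000 = -0.14000.

-0.1400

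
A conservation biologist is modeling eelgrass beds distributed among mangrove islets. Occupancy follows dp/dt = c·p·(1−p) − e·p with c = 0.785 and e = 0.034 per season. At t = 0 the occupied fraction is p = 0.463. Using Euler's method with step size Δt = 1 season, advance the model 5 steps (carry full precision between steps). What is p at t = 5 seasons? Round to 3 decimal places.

Update rule: p ← p + [c·p·(1−p) − e·p]·Δt with Δt = 1.
t = 1: p = 0.46300 + (+0.17943) = 0.64243
t = 2: p = 0.64243 + (+0.15848) = 0.80092
t = 3: p = 0.80092 + (+0.09794) = 0.89885
t = 4: p = 0.89885 + (+0.04081) = 0.93966
t = 5: p = 0.93966 + (+0.01256) = 0.95222

0.952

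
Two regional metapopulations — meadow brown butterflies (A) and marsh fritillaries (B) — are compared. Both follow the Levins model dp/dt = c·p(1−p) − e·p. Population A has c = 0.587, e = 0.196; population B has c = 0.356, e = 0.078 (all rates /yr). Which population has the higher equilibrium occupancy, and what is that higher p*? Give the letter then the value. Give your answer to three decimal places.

B, 0.781

A: p*_A = 1 − 0.196/0.587 = 0.6661.
B: p*_B = 1 − 0.078/0.356 = 0.7809.
B is higher at 0.7809.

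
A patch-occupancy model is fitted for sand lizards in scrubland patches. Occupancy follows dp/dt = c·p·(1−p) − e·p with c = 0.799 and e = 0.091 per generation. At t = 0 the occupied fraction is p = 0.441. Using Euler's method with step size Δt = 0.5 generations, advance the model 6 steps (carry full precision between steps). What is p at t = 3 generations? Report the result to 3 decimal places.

Update rule: p ← p + [c·p·(1−p) − e·p]·Δt with Δt = 0.5.
step 1: Δp = +0.07842, p = 0.51942
step 2: Δp = +0.07609, p = 0.59551
step 3: Δp = +0.06914, p = 0.66464
step 4: Δp = +0.05880, p = 0.72345
step 5: Δp = +0.04701, p = 0.77046
step 6: Δp = +0.03560, p = 0.80606

0.806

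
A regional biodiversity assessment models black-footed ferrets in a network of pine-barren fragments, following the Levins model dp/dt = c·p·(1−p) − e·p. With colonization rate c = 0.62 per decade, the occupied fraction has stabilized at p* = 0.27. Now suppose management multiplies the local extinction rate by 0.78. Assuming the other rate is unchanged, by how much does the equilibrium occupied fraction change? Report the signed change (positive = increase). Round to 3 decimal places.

0.161

Balance c(1−p*) = e gives e = 0.62×(1 − 0.27000) = 0.45260.
New p* = 1 − e/c = 1 − 0.35303/0.62000 = 0.43060.
Δp* = 0.43060 − 0.27000 = +0.16060.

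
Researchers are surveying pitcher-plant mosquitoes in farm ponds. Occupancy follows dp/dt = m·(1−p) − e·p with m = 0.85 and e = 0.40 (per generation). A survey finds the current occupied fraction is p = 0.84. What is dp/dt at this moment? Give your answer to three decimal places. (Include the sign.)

-0.200

Colonization term: m·(1−p) = 0.85×0.1600 = 0.13600.
Extinction term: e·p = 0.33600.
dp/dt = 0.13600 − 0.33600 = -0.20000.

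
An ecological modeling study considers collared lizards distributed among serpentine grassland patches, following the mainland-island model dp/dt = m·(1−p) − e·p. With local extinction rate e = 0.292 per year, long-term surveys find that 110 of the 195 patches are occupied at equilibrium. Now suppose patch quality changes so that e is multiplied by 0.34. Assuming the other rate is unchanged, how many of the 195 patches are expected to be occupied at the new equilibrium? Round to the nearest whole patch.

154

Observed p* = 110/195 = 0.56410.
Balance m(1−p*) = e·p* gives m = e·p*/(1−p*) = 0.292×0.56410/0.43590 = 0.37788.
New p* = m/(m+e) = 0.37788/(0.37788+0.09928) = 0.79194.
Expected occupied = 195 × 0.79194 = 154.43 ≈ 154.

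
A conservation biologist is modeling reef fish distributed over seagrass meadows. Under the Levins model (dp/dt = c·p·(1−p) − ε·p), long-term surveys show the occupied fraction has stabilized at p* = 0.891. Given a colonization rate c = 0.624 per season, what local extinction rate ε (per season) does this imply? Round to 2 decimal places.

0.07

At equilibrium c(1−p*) = ε.
ε = 0.624 × (1 − 0.891) = 0.624 × 0.1090 = 0.0680.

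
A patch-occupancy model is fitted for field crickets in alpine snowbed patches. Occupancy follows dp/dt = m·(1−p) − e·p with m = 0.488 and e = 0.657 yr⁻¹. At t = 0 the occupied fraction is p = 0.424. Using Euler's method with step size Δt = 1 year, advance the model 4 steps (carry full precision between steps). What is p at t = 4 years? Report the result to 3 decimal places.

0.426

Update rule: p ← p + [m·(1−p) − e·p]·Δt with Δt = 1.
p: 0.42400 → 0.42652  (Δp = +0.00252)
p: 0.42652 → 0.42615  (Δp = -0.00037)
p: 0.42615 → 0.42621  (Δp = +0.00005)
p: 0.42621 → 0.42620  (Δp = -0.00001)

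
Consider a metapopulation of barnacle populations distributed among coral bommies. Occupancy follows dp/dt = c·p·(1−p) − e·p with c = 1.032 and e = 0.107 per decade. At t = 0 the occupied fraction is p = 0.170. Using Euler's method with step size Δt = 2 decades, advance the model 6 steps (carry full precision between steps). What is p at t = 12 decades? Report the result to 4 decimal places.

0.8685

Update rule: p ← p + [c·p·(1−p) − e·p]·Δt with Δt = 2.
  1  |  dp/dt·Δt = +0.254850  |  p_1 = 0.424850
  2  |  dp/dt·Δt = +0.413426  |  p_2 = 0.838276
  3  |  dp/dt·Δt = +0.100424  |  p_3 = 0.938700
  4  |  dp/dt·Δt = -0.082115  |  p_4 = 0.856585
  5  |  dp/dt·Δt = +0.070246  |  p_5 = 0.926832
  6  |  dp/dt·Δt = -0.058373  |  p_6 = 0.868459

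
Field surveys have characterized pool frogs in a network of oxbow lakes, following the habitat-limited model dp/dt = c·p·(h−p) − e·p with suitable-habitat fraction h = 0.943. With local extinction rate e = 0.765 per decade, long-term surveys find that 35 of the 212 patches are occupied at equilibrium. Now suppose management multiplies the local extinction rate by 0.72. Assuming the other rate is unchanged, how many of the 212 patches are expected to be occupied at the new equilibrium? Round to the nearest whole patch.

81

Observed p* = 35/212 = 0.16509.
Balance c(h−p*) = e gives c = e/(0.943 − 0.16509) = 0.765/0.77791 = 0.98340.
New p* = 0.943 − e/c = 0.943 − 0.55080/0.98340 = 0.38290.
Expected occupied = 212 × 0.38290 = 81.17 ≈ 81.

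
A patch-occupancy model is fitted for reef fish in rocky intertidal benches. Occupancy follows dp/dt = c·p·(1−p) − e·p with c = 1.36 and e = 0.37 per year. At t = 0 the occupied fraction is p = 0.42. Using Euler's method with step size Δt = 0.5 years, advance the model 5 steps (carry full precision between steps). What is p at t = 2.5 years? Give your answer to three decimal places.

0.702

Update rule: p ← p + [c·p·(1−p) − e·p]·Δt with Δt = 0.5.
t = 0.5: p = 0.42000 + (+0.08795) = 0.50795
t = 1: p = 0.50795 + (+0.07599) = 0.58393
t = 1.5: p = 0.58393 + (+0.05718) = 0.64112
t = 2: p = 0.64112 + (+0.03785) = 0.67897
t = 2.5: p = 0.67897 + (+0.02261) = 0.70158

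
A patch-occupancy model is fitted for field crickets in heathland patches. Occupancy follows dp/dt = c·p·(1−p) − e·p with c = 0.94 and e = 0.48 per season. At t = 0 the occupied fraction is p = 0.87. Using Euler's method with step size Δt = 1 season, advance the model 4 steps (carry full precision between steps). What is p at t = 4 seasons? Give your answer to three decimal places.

0.498

Update rule: p ← p + [c·p·(1−p) − e·p]·Δt with Δt = 1.
t = 1: p = 0.87000 + (-0.31129) = 0.55871
t = 2: p = 0.55871 + (-0.03642) = 0.52229
t = 3: p = 0.52229 + (-0.01617) = 0.50612
t = 4: p = 0.50612 + (-0.00797) = 0.49815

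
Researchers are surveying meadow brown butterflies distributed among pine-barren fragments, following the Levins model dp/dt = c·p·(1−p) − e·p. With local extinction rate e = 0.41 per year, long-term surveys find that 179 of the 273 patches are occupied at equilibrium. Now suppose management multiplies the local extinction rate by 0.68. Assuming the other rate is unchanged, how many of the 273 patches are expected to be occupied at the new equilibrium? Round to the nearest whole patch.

209

Observed p* = 179/273 = 0.65568.
Balance c(1−p*) = e gives c = e/(1 − 0.65568) = 0.41/0.34432 = 1.19075.
New p* = 1 − e/c = 1 − 0.27880/1.19075 = 0.76586.
Expected occupied = 273 × 0.76586 = 209.08 ≈ 209.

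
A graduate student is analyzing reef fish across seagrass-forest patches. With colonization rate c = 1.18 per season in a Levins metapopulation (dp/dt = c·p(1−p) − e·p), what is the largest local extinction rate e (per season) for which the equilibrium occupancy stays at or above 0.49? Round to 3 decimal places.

1 − e/c ≥ 0.49 ⇒ e ≤ c(1 − 0.49) = 1.18 × 0.5100.
e_max = 0.6018.

0.602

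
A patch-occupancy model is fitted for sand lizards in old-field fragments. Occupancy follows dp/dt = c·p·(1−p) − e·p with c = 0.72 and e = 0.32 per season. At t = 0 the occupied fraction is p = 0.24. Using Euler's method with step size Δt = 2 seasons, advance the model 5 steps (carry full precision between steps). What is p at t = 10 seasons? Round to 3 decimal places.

0.554

Update rule: p ← p + [c·p·(1−p) − e·p]·Δt with Δt = 2.
t = 2: p = 0.24000 + (+0.10906) = 0.34906
t = 4: p = 0.34906 + (+0.10380) = 0.45285
t = 6: p = 0.45285 + (+0.06697) = 0.51983
t = 8: p = 0.51983 + (+0.02675) = 0.54657
t = 10: p = 0.54657 + (+0.00707) = 0.55364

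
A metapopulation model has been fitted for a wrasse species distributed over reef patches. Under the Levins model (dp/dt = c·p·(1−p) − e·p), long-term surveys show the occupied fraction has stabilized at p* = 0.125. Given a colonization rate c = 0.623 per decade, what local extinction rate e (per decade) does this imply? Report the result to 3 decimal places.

At equilibrium c(1−p*) = e.
e = 0.623 × (1 − 0.125) = 0.623 × 0.8750 = 0.5451.

0.545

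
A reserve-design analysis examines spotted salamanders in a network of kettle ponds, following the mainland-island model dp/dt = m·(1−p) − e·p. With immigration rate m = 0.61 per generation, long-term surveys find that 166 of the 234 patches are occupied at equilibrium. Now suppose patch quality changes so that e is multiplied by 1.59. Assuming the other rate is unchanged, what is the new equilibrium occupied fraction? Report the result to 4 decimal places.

0.6056

Observed p* = 166/234 = 0.70940.
Balance m(1−p*) = e·p* gives e = m(1−p*)/p* = 0.61×0.29060/0.70940 = 0.24988.
New p* = m/(m+e) = 0.61000/(0.61000+0.39731) = 0.60557.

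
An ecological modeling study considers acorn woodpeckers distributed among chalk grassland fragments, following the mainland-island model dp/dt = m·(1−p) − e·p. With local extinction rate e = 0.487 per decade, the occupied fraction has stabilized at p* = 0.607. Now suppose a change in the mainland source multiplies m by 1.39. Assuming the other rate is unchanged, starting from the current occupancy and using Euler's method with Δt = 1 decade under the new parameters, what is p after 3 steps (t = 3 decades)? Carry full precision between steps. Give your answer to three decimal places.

0.694

Balance m(1−p*) = e·p* gives m = e·p*/(1−p*) = 0.487×0.60700/0.39300 = 0.75219.
Starting from p₀ = 0.60700; update p ← p + (dp/dt)·Δt with the new parameters.
t = 1: p = 0.60700 + (+0.11529) = 0.72229
t = 2: p = 0.72229 + (-0.06140) = 0.66089
t = 3: p = 0.66089 + (+0.03270) = 0.69359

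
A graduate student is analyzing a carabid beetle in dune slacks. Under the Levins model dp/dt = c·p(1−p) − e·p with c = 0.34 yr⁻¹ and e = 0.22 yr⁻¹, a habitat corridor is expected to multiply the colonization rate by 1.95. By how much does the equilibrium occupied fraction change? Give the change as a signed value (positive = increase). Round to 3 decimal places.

0.315

Before: p* = 1 − 0.22/0.34 = 0.3529.
After the change, c = 0.663, e = 0.22, so p* = 1 − 0.22/0.663 = 0.6682.
Δp* = 0.6682 − 0.3529 = +0.3152.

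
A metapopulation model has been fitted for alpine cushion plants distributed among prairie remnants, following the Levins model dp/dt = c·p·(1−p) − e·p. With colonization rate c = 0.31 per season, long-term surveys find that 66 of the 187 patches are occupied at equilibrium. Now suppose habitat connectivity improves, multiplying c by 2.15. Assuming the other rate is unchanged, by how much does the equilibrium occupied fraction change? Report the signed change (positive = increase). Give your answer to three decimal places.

Observed p* = 66/187 = 0.35294.
Balance c(1−p*) = e gives e = 0.31×(1 − 0.35294) = 0.20059.
New p* = 1 − e/c = 1 − 0.20059/0.66650 = 0.69904.
Δp* = 0.69904 − 0.35294 = +0.34610.

0.346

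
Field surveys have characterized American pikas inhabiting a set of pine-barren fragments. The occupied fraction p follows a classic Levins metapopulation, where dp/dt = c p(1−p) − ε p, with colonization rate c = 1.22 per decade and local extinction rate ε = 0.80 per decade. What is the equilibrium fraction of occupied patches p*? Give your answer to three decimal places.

At equilibrium, colonization balances extinction: c·p*·(1−p*) = ε·p*.
So p* = 1 − ε/c = 1 − 0.80/1.22 = 1 − 0.6557 = 0.3443.

0.344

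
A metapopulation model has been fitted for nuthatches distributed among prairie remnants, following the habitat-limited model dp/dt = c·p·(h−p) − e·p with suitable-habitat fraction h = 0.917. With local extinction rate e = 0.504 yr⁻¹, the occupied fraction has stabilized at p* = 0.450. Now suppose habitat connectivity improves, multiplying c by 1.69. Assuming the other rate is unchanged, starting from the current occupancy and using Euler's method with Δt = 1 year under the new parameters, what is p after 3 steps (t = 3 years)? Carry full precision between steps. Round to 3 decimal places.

0.640

Balance c(h−p*) = e gives c = e/(0.917 − 0.45000) = 0.504/0.46700 = 1.07923.
Starting from p₀ = 0.45000; update p ← p + (dp/dt)·Δt with the new parameters.
t = 1: p = 0.45000 + (+0.15649) = 0.60649
t = 2: p = 0.60649 + (+0.03781) = 0.64430
t = 3: p = 0.64430 + (-0.00426) = 0.64003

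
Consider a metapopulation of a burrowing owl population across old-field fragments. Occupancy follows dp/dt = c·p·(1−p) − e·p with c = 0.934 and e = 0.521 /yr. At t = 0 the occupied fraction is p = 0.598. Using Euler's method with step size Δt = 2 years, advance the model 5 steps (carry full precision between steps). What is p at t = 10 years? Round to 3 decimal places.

Update rule: p ← p + [c·p·(1−p) − e·p]·Δt with Δt = 2.
t = 2: p = 0.59800 + (-0.17406) = 0.42394
t = 4: p = 0.42394 + (+0.01445) = 0.43839
t = 6: p = 0.43839 + (+0.00311) = 0.44150
t = 8: p = 0.44150 + (+0.00057) = 0.44206
t = 10: p = 0.44206 + (+0.00010) = 0.44216

0.442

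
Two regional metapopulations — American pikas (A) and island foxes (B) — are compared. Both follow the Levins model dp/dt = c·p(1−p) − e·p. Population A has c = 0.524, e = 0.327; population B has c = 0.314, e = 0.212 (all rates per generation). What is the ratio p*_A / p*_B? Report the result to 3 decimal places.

A: p*_A = 1 − 0.327/0.524 = 0.3760.
B: p*_B = 1 − 0.212/0.314 = 0.3248.
p*_A / p*_B = 0.3760/0.3248 = 1.1573.

1.157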